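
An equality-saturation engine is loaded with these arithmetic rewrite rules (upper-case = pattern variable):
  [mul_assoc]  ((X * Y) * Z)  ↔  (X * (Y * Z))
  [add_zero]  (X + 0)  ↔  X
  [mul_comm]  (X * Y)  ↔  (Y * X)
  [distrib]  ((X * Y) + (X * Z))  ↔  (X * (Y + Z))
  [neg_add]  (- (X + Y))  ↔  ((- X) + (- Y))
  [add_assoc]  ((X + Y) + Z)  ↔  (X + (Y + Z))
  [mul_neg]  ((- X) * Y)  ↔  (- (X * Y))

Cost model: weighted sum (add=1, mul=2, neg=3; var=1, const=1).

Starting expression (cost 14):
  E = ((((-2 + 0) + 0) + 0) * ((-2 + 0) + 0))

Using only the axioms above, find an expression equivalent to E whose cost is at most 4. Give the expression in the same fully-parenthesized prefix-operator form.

1. [add_zero →] ((-2 + 0) + 0)  →  (-2 + 0);  E = (((-2 + 0) + 0) * ((-2 + 0) + 0))
2. [add_zero →] ((-2 + 0) + 0)  →  (-2 + 0);  E = (((-2 + 0) + 0) * (-2 + 0))
3. [add_zero →] ((-2 + 0) + 0)  →  (-2 + 0);  E = ((-2 + 0) * (-2 + 0))
4. [add_zero →] (-2 + 0)  →  -2;  E = (-2 * (-2 + 0))
5. [add_zero →] (-2 + 0)  →  -2;  cost 4 ≤ 4, done

(-2 * -2)   [cost 4]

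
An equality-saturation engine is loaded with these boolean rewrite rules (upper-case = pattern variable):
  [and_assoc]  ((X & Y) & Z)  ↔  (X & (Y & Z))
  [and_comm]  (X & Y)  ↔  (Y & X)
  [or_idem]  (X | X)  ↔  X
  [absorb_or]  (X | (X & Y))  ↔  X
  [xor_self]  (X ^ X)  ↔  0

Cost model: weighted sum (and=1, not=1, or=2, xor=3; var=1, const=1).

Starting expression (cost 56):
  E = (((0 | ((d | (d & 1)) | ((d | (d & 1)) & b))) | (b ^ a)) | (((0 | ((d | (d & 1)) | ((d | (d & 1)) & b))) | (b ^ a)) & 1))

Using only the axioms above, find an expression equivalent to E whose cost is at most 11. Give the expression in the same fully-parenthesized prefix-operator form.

(1) (((0 | ((d | (d & 1)) | ((d | (d & 1)) & b))) | (b ^ a)) | (((0 | ((d | (d & 1)) | ((d | (d & 1)) & b))) | (b ^ a)) & 1))  =[absorb_or →]=  ((0 | ((d | (d & 1)) | ((d | (d & 1)) & b))) | (b ^ a))
(2) ((d | (d & 1)) | ((d | (d & 1)) & b))  =[absorb_or →]=  (d | (d & 1))    ⊢ ((0 | (d | (d & 1))) | (b ^ a))
(3) (d | (d & 1))  =[absorb_or →]=  d    ⊢ cost 11, within 11

((0 | d) | (b ^ a))   [cost 11]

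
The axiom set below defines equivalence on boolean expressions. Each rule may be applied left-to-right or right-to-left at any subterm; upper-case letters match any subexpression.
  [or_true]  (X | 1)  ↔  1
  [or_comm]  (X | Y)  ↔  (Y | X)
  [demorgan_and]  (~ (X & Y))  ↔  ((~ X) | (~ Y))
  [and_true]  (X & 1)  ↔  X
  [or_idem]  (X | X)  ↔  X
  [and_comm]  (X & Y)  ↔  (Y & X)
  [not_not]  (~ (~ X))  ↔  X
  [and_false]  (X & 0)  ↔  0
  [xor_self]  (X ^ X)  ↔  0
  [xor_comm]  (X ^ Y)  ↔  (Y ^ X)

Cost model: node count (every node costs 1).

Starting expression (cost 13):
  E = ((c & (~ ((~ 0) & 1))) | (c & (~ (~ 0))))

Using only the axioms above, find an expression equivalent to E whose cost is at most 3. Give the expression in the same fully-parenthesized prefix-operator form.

(1) ((~ 0) & 1)  =[and_true →]=  (~ 0)    ⊢ ((c & (~ (~ 0))) | (c & (~ (~ 0))))
(2) ((c & (~ (~ 0))) | (c & (~ (~ 0))))  =[or_idem →]=  (c & (~ (~ 0)))
(3) (~ (~ 0))  =[not_not →]=  0    ⊢ cost 3, within 3

(c & 0)   [cost 3]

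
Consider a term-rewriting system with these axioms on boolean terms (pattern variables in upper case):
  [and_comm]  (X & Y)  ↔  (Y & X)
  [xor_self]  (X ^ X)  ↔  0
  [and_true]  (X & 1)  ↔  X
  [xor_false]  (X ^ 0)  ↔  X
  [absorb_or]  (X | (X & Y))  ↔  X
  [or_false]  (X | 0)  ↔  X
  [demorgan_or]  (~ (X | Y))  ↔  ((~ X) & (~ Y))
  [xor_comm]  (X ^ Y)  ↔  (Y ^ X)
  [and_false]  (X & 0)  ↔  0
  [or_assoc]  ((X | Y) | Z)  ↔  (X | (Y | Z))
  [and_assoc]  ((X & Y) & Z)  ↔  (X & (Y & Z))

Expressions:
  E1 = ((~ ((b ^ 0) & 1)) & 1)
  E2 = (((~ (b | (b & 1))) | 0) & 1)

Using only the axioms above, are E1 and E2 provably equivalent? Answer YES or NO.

(1) ((~ ((b ^ 0) & 1)) & 1)  =[and_true →]=  (~ ((b ^ 0) & 1))
(2) (b ^ 0)  =[xor_false →]=  b    ⊢ (~ (b & 1))
(3) (b & 1)  =[and_true →]=  b    ⊢ (~ b)
(4) (~ b)  =[and_true ←]=  ((~ b) & 1)
(5) (~ b)  =[or_false ←]=  ((~ b) | 0)    ⊢ (((~ b) | 0) & 1)
(6) b  =[absorb_or ←]=  (b | (b & 1))    ⊢ E2

YES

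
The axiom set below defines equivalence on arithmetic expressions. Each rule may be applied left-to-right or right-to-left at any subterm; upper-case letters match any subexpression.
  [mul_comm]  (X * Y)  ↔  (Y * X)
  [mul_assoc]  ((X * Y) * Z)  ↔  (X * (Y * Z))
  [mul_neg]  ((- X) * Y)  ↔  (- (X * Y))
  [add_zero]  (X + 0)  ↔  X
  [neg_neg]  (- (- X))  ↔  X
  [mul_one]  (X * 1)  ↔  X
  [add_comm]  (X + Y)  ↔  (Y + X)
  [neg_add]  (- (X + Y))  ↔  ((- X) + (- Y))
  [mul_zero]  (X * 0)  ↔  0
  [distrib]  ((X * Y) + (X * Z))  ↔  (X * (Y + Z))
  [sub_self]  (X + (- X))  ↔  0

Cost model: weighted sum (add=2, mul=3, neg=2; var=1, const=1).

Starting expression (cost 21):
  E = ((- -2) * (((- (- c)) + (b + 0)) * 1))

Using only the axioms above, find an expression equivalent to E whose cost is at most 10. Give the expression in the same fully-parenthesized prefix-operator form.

((- -2) * (c + b))   [cost 10]

step 1: add_zero (→) rewrites (b + 0) into b, now ((- -2) * (((- (- c)) + b) * 1))
step 2: neg_neg (→) rewrites (- (- c)) into c, now ((- -2) * ((c + b) * 1))
step 3: mul_one (→) rewrites ((c + b) * 1) into (c + b), reaching cost 10 (bound 10)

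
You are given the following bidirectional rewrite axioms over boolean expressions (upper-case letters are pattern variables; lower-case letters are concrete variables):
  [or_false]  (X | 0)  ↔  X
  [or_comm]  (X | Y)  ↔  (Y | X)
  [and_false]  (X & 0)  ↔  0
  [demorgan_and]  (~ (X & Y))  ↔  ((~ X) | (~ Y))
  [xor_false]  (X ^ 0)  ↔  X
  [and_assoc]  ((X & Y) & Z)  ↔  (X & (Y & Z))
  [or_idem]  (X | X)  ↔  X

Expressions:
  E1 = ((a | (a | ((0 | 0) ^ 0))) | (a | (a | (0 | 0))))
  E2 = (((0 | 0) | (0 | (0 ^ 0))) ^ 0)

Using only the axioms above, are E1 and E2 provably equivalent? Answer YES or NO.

The axioms are sound identities: if E1 ↔* E2 then E1 and E2 evaluate identically under any assignment.
Under a=1: E1 evaluates to 1, E2 to 0. Distinct ⇒ no rewrite sequence connects them.

NO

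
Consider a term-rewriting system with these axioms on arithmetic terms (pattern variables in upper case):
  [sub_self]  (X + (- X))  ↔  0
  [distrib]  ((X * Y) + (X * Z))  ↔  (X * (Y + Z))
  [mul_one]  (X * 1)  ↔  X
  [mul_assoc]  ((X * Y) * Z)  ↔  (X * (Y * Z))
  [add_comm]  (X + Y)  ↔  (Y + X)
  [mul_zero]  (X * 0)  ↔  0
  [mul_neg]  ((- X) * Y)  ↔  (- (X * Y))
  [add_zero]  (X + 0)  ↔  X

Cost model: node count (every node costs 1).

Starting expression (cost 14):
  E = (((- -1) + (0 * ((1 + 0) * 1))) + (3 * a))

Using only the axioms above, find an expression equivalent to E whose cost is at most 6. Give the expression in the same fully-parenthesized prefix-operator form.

((- -1) + (3 * a))   [cost 6]

step 1: add_zero (→) rewrites (1 + 0) into 1, now (((- -1) + (0 * (1 * 1))) + (3 * a))
step 2: mul_one (→) rewrites (1 * 1) into 1, now (((- -1) + (0 * 1)) + (3 * a))
step 3: mul_one (→) rewrites (0 * 1) into 0, now (((- -1) + 0) + (3 * a))
step 4: add_zero (→) rewrites ((- -1) + 0) into (- -1), reaching cost 6 (bound 6)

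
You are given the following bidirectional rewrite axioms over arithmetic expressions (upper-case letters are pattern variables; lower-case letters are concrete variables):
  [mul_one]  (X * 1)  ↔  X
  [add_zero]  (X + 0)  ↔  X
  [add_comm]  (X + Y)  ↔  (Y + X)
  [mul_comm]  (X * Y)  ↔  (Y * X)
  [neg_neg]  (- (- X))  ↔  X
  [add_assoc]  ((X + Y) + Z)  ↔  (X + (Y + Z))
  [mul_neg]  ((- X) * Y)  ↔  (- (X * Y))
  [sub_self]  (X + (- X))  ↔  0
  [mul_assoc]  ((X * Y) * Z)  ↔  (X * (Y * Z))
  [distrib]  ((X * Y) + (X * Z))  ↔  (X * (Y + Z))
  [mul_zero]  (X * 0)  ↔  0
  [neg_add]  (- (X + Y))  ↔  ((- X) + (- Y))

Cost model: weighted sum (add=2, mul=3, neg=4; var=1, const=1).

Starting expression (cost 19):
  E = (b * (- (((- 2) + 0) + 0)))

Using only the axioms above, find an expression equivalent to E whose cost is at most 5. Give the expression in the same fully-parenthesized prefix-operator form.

step 1: add_zero (→) rewrites (((- 2) + 0) + 0) into ((- 2) + 0), now (b * (- ((- 2) + 0)))
step 2: add_zero (→) rewrites ((- 2) + 0) into (- 2), now (b * (- (- 2)))
step 3: neg_neg (→) rewrites (- (- 2)) into 2, reaching cost 5 (bound 5)

(b * 2)   [cost 5]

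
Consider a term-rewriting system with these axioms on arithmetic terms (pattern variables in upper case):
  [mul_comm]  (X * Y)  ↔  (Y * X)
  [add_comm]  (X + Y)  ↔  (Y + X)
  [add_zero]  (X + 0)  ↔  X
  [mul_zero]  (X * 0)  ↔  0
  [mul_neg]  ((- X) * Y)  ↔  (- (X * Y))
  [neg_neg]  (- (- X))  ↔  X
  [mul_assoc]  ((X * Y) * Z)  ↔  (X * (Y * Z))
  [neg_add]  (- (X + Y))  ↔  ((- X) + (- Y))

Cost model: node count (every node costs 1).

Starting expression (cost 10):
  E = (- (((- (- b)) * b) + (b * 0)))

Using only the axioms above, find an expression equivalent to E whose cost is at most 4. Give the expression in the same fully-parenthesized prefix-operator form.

(- (b * b))   [cost 4]

1. [mul_zero →] (b * 0)  →  0;  E = (- (((- (- b)) * b) + 0))
2. [neg_neg →] (- (- b))  →  b;  E = (- ((b * b) + 0))
3. [add_zero →] ((b * b) + 0)  →  (b * b);  cost 4 ≤ 4, done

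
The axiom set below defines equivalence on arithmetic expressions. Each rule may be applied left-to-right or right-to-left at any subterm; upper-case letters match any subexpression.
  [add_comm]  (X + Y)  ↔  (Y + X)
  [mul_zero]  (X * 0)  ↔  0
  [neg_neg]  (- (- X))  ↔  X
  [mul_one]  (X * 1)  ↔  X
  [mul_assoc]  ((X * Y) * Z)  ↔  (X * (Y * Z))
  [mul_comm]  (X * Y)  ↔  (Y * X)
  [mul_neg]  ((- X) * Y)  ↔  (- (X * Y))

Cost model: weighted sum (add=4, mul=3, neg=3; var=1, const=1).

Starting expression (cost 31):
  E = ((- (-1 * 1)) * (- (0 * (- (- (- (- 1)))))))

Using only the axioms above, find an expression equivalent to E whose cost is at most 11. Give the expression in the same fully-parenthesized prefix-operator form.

((- -1) * (- 0))   [cost 11]

(1) (- (- (- (- 1))))  =[neg_neg →]=  (- (- 1))    ⊢ ((- (-1 * 1)) * (- (0 * (- (- 1)))))
(2) (- (- 1))  =[neg_neg →]=  1    ⊢ ((- (-1 * 1)) * (- (0 * 1)))
(3) (-1 * 1)  =[mul_one →]=  -1    ⊢ ((- -1) * (- (0 * 1)))
(4) (0 * 1)  =[mul_one →]=  0    ⊢ cost 11, within 11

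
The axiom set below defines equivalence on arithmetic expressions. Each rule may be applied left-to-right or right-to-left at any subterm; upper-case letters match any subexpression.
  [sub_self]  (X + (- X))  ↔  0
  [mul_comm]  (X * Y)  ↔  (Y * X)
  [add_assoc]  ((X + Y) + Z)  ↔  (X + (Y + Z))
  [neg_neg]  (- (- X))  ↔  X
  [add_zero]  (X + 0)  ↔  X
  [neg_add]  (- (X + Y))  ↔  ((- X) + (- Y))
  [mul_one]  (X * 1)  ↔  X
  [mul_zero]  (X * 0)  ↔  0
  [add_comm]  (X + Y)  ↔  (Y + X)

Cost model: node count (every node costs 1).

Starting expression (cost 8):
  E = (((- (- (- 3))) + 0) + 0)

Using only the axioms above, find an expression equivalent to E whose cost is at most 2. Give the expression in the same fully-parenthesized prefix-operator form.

(- 3)   [cost 2]

1. [add_zero →] ((- (- (- 3))) + 0)  →  (- (- (- 3)));  E = ((- (- (- 3))) + 0)
2. [neg_neg →] (- (- (- 3)))  →  (- 3);  E = ((- 3) + 0)
3. [add_zero →] ((- 3) + 0)  →  (- 3);  cost 2 ≤ 2, done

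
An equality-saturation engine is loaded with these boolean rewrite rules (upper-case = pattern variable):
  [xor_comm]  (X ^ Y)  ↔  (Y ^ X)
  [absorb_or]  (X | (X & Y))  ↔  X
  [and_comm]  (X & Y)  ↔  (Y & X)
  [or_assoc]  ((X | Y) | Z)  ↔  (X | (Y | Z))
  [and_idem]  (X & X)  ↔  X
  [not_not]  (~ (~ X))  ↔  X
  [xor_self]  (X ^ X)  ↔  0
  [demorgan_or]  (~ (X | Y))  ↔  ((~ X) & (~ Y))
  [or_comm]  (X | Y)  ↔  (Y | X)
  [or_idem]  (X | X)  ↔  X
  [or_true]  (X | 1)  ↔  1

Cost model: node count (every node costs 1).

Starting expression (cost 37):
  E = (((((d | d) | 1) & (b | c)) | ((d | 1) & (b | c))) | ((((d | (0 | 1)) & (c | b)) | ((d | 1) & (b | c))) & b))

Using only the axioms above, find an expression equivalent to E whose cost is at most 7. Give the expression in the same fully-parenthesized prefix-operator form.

((d | 1) & (b | c))   [cost 7]

(1) (0 | 1)  =[or_true →]=  1    ⊢ (((((d | d) | 1) & (b | c)) | ((d | 1) & (b | c))) | ((((d | 1) & (c | b)) | ((d | 1) & (b | c))) & b))
(2) (c | b)  =[or_comm →]=  (b | c)    ⊢ (((((d | d) | 1) & (b | c)) | ((d | 1) & (b | c))) | ((((d | 1) & (b | c)) | ((d | 1) & (b | c))) & b))
(3) (d | d)  =[or_idem →]=  d    ⊢ ((((d | 1) & (b | c)) | ((d | 1) & (b | c))) | ((((d | 1) & (b | c)) | ((d | 1) & (b | c))) & b))
(4) ((((d | 1) & (b | c)) | ((d | 1) & (b | c))) | ((((d | 1) & (b | c)) | ((d | 1) & (b | c))) & b))  =[absorb_or →]=  (((d | 1) & (b | c)) | ((d | 1) & (b | c)))
(5) (((d | 1) & (b | c)) | ((d | 1) & (b | c)))  =[or_idem →]=  ((d | 1) & (b | c))    ⊢ cost 7, within 7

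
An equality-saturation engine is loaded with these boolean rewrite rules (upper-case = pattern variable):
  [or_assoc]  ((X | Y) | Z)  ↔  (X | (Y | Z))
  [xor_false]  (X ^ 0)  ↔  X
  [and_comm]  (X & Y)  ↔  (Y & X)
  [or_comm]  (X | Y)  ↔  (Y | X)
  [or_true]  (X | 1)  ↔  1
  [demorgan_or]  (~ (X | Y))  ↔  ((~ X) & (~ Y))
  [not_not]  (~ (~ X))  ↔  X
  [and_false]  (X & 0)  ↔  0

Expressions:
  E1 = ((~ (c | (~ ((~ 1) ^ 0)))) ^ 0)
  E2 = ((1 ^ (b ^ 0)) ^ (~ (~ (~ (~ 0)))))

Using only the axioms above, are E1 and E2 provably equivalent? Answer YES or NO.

NO

The axioms are sound identities: if E1 ↔* E2 then E1 and E2 evaluate identically under any assignment.
Under b=0, c=0: E1 evaluates to 0, E2 to 1. Distinct ⇒ no rewrite sequence connects them.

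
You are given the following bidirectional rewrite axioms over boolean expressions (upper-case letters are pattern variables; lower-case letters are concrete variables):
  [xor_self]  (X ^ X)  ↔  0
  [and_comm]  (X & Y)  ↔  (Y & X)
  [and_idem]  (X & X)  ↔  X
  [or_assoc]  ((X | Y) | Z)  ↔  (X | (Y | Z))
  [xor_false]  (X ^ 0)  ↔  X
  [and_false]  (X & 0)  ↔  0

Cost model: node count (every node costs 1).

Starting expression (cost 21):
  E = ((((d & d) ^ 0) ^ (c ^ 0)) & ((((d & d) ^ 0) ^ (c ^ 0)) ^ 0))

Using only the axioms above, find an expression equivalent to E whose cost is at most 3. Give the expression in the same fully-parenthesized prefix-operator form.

(1) ((((d & d) ^ 0) ^ (c ^ 0)) ^ 0)  =[xor_false →]=  (((d & d) ^ 0) ^ (c ^ 0))    ⊢ ((((d & d) ^ 0) ^ (c ^ 0)) & (((d & d) ^ 0) ^ (c ^ 0)))
(2) ((((d & d) ^ 0) ^ (c ^ 0)) & (((d & d) ^ 0) ^ (c ^ 0)))  =[and_idem →]=  (((d & d) ^ 0) ^ (c ^ 0))
(3) ((d & d) ^ 0)  =[xor_false →]=  (d & d)    ⊢ ((d & d) ^ (c ^ 0))
(4) (d & d)  =[and_idem →]=  d    ⊢ (d ^ (c ^ 0))
(5) (c ^ 0)  =[xor_false →]=  c    ⊢ cost 3, within 3

(d ^ c)   [cost 3]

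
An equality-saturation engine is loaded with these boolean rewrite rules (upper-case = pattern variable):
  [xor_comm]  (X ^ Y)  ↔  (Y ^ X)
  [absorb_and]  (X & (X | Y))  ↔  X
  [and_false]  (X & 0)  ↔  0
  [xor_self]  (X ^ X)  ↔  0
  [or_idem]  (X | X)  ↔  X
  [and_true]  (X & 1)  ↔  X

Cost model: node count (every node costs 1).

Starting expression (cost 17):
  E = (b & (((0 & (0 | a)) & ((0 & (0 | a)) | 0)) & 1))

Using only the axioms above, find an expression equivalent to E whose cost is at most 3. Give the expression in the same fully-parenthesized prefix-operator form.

(b & 0)   [cost 3]

1. [and_true →] (((0 & (0 | a)) & ((0 & (0 | a)) | 0)) & 1)  →  ((0 & (0 | a)) & ((0 & (0 | a)) | 0));  E = (b & ((0 & (0 | a)) & ((0 & (0 | a)) | 0)))
2. [absorb_and →] ((0 & (0 | a)) & ((0 & (0 | a)) | 0))  →  (0 & (0 | a));  E = (b & (0 & (0 | a)))
3. [absorb_and →] (0 & (0 | a))  →  0;  cost 3 ≤ 3, done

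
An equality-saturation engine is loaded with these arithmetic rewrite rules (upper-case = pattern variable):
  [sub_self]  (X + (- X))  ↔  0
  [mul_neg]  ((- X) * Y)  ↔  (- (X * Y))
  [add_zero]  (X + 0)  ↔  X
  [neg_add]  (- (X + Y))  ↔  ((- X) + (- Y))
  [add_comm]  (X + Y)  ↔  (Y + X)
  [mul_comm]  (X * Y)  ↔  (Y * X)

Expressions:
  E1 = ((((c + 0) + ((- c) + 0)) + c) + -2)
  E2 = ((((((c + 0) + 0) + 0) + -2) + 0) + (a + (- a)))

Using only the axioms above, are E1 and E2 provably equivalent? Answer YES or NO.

YES

step 1: add_zero (→) rewrites ((- c) + 0) into (- c), now ((((c + 0) + (- c)) + c) + -2)
step 2: add_zero (→) rewrites (c + 0) into c, now (((c + (- c)) + c) + -2)
step 3: add_comm (→) rewrites ((c + (- c)) + c) into (c + (c + (- c))), now ((c + (c + (- c))) + -2)
step 4: sub_self (→) rewrites (c + (- c)) into 0, now ((c + 0) + -2)
step 5: add_zero (←) rewrites (c + 0) into ((c + 0) + 0), now (((c + 0) + 0) + -2)
step 6: add_zero (←) rewrites (((c + 0) + 0) + -2) into ((((c + 0) + 0) + -2) + 0)
step 7: sub_self (←) rewrites 0 into (a + (- a)), now ((((c + 0) + 0) + -2) + (a + (- a)))
step 8: add_zero (←) rewrites (((c + 0) + 0) + -2) into ((((c + 0) + 0) + -2) + 0), now (((((c + 0) + 0) + -2) + 0) + (a + (- a)))
step 9: add_zero (←) rewrites (c + 0) into ((c + 0) + 0), which is E2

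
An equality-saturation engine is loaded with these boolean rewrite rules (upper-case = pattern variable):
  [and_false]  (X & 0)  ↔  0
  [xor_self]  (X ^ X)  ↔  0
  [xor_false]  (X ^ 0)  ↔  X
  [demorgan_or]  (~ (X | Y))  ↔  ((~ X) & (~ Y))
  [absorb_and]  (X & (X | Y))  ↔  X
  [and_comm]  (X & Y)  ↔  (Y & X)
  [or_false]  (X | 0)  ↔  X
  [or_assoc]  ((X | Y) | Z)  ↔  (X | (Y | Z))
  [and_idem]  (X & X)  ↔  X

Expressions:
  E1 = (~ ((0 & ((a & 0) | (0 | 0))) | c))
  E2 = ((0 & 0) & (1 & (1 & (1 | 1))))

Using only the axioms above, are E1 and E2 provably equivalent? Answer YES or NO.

Every axiom is a valid identity, so a rewrite proof would force E1 and E2 to agree under every assignment.
At a=0, c=0: E1 = 1 but E2 = 0; they differ, so no derivation exists.

NO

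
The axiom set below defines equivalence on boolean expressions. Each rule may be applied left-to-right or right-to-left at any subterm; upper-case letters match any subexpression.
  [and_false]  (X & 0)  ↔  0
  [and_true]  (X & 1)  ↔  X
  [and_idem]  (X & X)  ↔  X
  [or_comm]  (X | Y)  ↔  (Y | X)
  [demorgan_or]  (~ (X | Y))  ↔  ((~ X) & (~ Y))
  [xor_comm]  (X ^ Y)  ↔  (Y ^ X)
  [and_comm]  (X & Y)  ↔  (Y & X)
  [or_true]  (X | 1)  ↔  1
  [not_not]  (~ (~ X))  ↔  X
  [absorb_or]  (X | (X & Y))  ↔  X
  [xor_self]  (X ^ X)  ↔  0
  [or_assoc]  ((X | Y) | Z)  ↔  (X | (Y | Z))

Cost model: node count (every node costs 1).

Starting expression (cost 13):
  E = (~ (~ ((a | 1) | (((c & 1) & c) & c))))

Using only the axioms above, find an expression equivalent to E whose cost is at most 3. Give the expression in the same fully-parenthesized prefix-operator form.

1. [not_not →] (~ (~ ((a | 1) | (((c & 1) & c) & c))))  →  ((a | 1) | (((c & 1) & c) & c))
2. [or_true →] (a | 1)  →  1;  E = (1 | (((c & 1) & c) & c))
3. [and_true →] (c & 1)  →  c;  E = (1 | ((c & c) & c))
4. [and_idem →] (c & c)  →  c;  E = (1 | (c & c))
5. [and_idem →] (c & c)  →  c;  cost 3 ≤ 3, done

(1 | c)   [cost 3]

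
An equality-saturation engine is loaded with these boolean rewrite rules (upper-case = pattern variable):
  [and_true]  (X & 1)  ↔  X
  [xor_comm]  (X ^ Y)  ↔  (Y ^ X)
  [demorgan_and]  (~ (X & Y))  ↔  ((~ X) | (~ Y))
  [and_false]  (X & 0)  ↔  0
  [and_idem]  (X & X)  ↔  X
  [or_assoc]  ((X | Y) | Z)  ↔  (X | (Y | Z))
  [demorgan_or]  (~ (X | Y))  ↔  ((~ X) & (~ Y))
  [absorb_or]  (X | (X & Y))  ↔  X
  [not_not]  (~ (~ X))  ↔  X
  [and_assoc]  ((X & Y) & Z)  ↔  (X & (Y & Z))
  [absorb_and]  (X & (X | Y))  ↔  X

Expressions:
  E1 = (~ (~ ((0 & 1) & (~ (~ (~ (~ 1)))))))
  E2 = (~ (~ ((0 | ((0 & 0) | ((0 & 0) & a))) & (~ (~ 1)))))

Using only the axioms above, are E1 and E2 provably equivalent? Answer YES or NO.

(1) (~ (~ (~ 1)))  =[not_not →]=  (~ 1)    ⊢ (~ (~ ((0 & 1) & (~ (~ 1)))))
(2) (~ (~ 1))  =[not_not →]=  1    ⊢ (~ (~ ((0 & 1) & 1)))
(3) (~ (~ ((0 & 1) & 1)))  =[not_not →]=  ((0 & 1) & 1)
(4) (0 & 1)  =[and_true →]=  0    ⊢ (0 & 1)
(5) 0  =[absorb_or ←]=  (0 | (0 & 0))    ⊢ ((0 | (0 & 0)) & 1)
(6) (0 & 0)  =[absorb_or ←]=  ((0 & 0) | ((0 & 0) & a))    ⊢ ((0 | ((0 & 0) | ((0 & 0) & a))) & 1)
(7) 1  =[not_not ←]=  (~ (~ 1))    ⊢ ((0 | ((0 & 0) | ((0 & 0) & a))) & (~ (~ 1)))
(8) ((0 | ((0 & 0) | ((0 & 0) & a))) & (~ (~ 1)))  =[not_not ←]=  (~ (~ ((0 | ((0 & 0) | ((0 & 0) & a))) & (~ (~ 1)))))    ⊢ E2

YES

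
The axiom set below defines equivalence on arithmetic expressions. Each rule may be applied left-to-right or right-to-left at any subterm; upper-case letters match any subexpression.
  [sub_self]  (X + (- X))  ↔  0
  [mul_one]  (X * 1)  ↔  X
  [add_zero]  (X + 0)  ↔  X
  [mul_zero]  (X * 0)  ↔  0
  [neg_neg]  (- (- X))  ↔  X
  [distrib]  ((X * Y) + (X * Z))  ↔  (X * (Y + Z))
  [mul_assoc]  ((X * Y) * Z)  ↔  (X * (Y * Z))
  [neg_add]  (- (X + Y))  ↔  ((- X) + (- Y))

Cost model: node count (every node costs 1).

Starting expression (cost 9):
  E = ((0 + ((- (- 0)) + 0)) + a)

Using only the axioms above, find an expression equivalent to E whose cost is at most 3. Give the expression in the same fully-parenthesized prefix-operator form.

1. [neg_neg →] (- (- 0))  →  0;  E = ((0 + (0 + 0)) + a)
2. [add_zero →] (0 + 0)  →  0;  E = ((0 + 0) + a)
3. [add_zero →] (0 + 0)  →  0;  cost 3 ≤ 3, done

(0 + a)   [cost 3]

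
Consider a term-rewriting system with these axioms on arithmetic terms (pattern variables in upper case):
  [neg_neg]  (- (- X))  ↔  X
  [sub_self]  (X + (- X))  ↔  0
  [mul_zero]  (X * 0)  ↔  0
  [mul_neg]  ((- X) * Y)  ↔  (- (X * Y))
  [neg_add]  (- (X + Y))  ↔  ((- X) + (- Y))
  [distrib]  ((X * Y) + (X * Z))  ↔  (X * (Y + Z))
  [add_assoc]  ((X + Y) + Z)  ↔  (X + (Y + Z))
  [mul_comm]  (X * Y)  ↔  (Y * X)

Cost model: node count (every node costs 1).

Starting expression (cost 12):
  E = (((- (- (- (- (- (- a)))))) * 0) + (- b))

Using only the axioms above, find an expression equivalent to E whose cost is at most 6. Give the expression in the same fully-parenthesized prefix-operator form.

((a * 0) + (- b))   [cost 6]

(1) (- (- (- (- (- a)))))  =[neg_neg →]=  (- (- (- a)))    ⊢ (((- (- (- (- a)))) * 0) + (- b))
(2) (- (- (- a)))  =[neg_neg →]=  (- a)    ⊢ (((- (- a)) * 0) + (- b))
(3) (- (- a))  =[neg_neg →]=  a    ⊢ cost 6, within 6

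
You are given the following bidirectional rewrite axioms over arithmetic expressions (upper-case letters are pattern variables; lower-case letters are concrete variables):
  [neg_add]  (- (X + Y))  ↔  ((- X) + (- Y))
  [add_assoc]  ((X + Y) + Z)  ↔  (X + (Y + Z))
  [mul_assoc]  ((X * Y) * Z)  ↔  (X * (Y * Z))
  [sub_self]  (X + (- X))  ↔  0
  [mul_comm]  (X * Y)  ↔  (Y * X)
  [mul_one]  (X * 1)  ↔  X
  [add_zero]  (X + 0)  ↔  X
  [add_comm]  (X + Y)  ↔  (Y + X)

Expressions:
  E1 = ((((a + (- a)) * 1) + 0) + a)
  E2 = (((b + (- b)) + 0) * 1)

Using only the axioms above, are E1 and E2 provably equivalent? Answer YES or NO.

The axioms are sound identities: if E1 ↔* E2 then E1 and E2 evaluate identically under any assignment.
Under a=1, b=0: E1 evaluates to 1, E2 to 0. Distinct ⇒ no rewrite sequence connects them.

NO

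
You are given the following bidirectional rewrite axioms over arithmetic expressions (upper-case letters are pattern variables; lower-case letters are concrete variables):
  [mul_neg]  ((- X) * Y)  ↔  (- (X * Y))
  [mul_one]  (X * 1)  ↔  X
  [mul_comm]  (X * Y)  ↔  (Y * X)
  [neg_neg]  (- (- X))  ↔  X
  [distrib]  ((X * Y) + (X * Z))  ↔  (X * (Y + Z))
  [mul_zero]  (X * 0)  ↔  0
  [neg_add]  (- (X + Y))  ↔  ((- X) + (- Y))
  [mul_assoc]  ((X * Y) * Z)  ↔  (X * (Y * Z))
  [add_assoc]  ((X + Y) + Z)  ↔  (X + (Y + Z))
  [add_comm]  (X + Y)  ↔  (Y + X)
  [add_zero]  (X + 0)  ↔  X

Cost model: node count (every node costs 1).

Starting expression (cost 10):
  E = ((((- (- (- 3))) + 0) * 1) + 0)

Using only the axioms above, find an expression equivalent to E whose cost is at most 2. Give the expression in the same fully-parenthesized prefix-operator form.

(- 3)   [cost 2]

step 1: neg_neg (→) rewrites (- (- (- 3))) into (- 3), now ((((- 3) + 0) * 1) + 0)
step 2: add_zero (→) rewrites ((- 3) + 0) into (- 3), now (((- 3) * 1) + 0)
step 3: mul_neg (→) rewrites ((- 3) * 1) into (- (3 * 1)), now ((- (3 * 1)) + 0)
step 4: add_zero (→) rewrites ((- (3 * 1)) + 0) into (- (3 * 1))
step 5: mul_one (→) rewrites (3 * 1) into 3, reaching cost 2 (bound 2)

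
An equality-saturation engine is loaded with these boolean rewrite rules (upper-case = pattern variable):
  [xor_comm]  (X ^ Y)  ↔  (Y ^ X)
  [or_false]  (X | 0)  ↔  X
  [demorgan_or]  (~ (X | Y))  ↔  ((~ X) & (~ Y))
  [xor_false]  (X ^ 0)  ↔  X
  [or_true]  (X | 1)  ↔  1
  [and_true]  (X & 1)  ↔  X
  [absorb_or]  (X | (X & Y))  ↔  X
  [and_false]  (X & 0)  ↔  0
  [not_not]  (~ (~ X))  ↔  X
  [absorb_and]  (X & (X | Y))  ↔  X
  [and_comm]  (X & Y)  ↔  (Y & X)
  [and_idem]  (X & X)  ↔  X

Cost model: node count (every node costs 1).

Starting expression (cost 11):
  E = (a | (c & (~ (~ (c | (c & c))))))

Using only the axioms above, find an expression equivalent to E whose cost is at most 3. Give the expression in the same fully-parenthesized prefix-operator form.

(a | c)   [cost 3]

(1) (~ (~ (c | (c & c))))  =[not_not →]=  (c | (c & c))    ⊢ (a | (c & (c | (c & c))))
(2) (c | (c & c))  =[absorb_or →]=  c    ⊢ (a | (c & c))
(3) (c & c)  =[and_idem →]=  c    ⊢ cost 3, within 3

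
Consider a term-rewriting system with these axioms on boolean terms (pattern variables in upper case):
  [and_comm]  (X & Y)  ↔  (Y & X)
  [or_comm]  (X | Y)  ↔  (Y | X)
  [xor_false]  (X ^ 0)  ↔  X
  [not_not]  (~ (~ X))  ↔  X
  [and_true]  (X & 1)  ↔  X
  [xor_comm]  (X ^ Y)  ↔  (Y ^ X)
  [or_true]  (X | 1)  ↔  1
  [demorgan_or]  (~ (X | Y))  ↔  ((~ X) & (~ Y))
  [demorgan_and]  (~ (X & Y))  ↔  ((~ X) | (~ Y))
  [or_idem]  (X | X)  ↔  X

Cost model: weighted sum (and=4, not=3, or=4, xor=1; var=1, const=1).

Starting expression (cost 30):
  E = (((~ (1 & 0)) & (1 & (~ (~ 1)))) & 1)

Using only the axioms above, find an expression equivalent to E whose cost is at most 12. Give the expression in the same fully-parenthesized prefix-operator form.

step 1: not_not (→) rewrites (~ (~ 1)) into 1, now (((~ (1 & 0)) & (1 & 1)) & 1)
step 2: and_true (→) rewrites (((~ (1 & 0)) & (1 & 1)) & 1) into ((~ (1 & 0)) & (1 & 1))
step 3: and_true (→) rewrites (1 & 1) into 1, now ((~ (1 & 0)) & 1)
step 4: and_true (→) rewrites ((~ (1 & 0)) & 1) into (~ (1 & 0)), reaching cost 9 (bound 12)

(~ (1 & 0))   [cost 9]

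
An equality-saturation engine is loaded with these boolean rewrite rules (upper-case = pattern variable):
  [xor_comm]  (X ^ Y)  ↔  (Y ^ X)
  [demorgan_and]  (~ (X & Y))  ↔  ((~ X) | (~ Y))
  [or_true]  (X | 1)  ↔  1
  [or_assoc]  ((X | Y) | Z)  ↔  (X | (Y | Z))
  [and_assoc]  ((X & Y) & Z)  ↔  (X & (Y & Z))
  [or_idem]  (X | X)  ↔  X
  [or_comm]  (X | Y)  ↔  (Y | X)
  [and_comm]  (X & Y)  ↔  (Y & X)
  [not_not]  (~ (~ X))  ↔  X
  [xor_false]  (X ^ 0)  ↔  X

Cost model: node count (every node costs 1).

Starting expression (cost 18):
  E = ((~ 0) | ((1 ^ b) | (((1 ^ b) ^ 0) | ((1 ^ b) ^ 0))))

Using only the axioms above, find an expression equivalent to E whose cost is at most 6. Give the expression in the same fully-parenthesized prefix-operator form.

1. [or_idem →] (((1 ^ b) ^ 0) | ((1 ^ b) ^ 0))  →  ((1 ^ b) ^ 0);  E = ((~ 0) | ((1 ^ b) | ((1 ^ b) ^ 0)))
2. [xor_false →] ((1 ^ b) ^ 0)  →  (1 ^ b);  E = ((~ 0) | ((1 ^ b) | (1 ^ b)))
3. [or_idem →] ((1 ^ b) | (1 ^ b))  →  (1 ^ b);  cost 6 ≤ 6, done

((~ 0) | (1 ^ b))   [cost 6]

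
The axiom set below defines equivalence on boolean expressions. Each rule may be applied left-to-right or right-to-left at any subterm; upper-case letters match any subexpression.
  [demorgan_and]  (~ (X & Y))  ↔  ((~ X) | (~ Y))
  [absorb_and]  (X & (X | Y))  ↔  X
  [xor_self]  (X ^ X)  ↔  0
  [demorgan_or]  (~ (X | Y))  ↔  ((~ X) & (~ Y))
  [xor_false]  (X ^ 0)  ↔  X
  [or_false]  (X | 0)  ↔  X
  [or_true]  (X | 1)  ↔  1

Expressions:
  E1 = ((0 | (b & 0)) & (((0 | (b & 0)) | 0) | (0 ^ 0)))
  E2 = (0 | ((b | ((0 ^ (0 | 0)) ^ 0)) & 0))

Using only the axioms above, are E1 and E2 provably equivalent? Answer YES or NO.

(1) (0 ^ 0)  =[xor_self →]=  0    ⊢ ((0 | (b & 0)) & (((0 | (b & 0)) | 0) | 0))
(2) (((0 | (b & 0)) | 0) | 0)  =[or_false →]=  ((0 | (b & 0)) | 0)    ⊢ ((0 | (b & 0)) & ((0 | (b & 0)) | 0))
(3) ((0 | (b & 0)) & ((0 | (b & 0)) | 0))  =[absorb_and →]=  (0 | (b & 0))
(4) b  =[or_false ←]=  (b | 0)    ⊢ (0 | ((b | 0) & 0))
(5) 0  =[xor_self ←]=  (0 ^ 0)    ⊢ (0 | ((b | (0 ^ 0)) & 0))
(6) (0 ^ 0)  =[xor_false ←]=  ((0 ^ 0) ^ 0)    ⊢ (0 | ((b | ((0 ^ 0) ^ 0)) & 0))
(7) 0  =[or_false ←]=  (0 | 0)    ⊢ E2

YES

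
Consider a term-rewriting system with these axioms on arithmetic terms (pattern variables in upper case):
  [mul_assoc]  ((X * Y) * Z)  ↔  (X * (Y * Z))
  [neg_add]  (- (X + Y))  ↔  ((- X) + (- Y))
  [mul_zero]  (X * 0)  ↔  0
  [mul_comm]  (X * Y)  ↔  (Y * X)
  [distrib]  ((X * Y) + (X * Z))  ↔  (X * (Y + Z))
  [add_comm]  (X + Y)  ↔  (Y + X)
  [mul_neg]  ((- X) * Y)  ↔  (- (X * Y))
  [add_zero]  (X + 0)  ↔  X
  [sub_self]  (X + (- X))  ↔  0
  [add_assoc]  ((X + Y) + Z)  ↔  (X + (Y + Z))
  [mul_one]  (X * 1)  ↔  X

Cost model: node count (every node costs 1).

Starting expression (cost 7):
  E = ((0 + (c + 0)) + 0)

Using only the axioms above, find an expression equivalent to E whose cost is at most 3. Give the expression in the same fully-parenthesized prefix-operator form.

(c + 0)   [cost 3]

step 1: add_zero (→) rewrites (c + 0) into c, now ((0 + c) + 0)
step 2: add_comm (→) rewrites (0 + c) into (c + 0), now ((c + 0) + 0)
step 3: add_zero (→) rewrites (c + 0) into c, reaching cost 3 (bound 3)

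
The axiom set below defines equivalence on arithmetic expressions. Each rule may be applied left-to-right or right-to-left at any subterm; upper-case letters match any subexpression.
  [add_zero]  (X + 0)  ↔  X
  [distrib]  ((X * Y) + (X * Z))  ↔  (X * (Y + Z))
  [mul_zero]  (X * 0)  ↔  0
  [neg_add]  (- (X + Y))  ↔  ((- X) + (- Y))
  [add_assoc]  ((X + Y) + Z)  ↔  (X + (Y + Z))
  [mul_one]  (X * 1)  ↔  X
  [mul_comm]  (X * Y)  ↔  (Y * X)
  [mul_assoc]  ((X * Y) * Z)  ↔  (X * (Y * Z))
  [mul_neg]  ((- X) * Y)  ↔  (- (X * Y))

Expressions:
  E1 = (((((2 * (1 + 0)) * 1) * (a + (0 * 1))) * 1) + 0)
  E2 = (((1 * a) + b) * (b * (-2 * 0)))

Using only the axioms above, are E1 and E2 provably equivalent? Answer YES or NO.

The axioms are sound identities: if E1 ↔* E2 then E1 and E2 evaluate identically under any assignment.
Under a=1, b=0: E1 evaluates to 2, E2 to 0. Distinct ⇒ no rewrite sequence connects them.

NO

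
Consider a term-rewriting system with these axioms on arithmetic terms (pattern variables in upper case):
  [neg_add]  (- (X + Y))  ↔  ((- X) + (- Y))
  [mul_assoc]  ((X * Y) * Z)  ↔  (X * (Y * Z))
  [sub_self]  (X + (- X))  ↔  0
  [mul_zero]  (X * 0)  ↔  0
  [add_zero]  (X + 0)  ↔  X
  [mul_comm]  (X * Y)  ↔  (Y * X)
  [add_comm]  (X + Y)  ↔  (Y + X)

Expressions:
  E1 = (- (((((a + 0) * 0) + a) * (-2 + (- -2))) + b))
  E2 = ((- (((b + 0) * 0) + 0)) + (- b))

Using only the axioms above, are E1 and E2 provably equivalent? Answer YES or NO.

YES

(1) (a + 0)  =[add_zero →]=  a    ⊢ (- ((((a * 0) + a) * (-2 + (- -2))) + b))
(2) (a * 0)  =[mul_zero →]=  0    ⊢ (- (((0 + a) * (-2 + (- -2))) + b))
(3) (0 + a)  =[add_comm →]=  (a + 0)    ⊢ (- (((a + 0) * (-2 + (- -2))) + b))
(4) (((a + 0) * (-2 + (- -2))) + b)  =[add_comm →]=  (b + ((a + 0) * (-2 + (- -2))))    ⊢ (- (b + ((a + 0) * (-2 + (- -2)))))
(5) (-2 + (- -2))  =[sub_self →]=  0    ⊢ (- (b + ((a + 0) * 0)))
(6) (b + ((a + 0) * 0))  =[add_comm →]=  (((a + 0) * 0) + b)    ⊢ (- (((a + 0) * 0) + b))
(7) (- (((a + 0) * 0) + b))  =[neg_add →]=  ((- ((a + 0) * 0)) + (- b))
(8) (a + 0)  =[add_zero →]=  a    ⊢ ((- (a * 0)) + (- b))
(9) (a * 0)  =[mul_zero →]=  0    ⊢ ((- 0) + (- b))
(10) 0  =[mul_zero ←]=  (b * 0)    ⊢ ((- (b * 0)) + (- b))
(11) b  =[add_zero ←]=  (b + 0)    ⊢ ((- ((b + 0) * 0)) + (- b))
(12) ((b + 0) * 0)  =[add_zero ←]=  (((b + 0) * 0) + 0)    ⊢ E2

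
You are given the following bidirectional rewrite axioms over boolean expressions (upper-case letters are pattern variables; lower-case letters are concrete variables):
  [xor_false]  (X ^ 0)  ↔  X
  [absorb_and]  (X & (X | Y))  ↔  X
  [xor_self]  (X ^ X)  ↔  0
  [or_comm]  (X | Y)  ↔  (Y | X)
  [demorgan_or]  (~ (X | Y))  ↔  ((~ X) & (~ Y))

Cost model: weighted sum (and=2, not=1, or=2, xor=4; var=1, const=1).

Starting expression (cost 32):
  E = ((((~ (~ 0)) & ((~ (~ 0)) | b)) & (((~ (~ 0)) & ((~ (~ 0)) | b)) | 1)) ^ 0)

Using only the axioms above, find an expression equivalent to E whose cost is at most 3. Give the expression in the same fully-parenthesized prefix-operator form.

(~ (~ 0))   [cost 3]

1. [absorb_and →] (((~ (~ 0)) & ((~ (~ 0)) | b)) & (((~ (~ 0)) & ((~ (~ 0)) | b)) | 1))  →  ((~ (~ 0)) & ((~ (~ 0)) | b));  E = (((~ (~ 0)) & ((~ (~ 0)) | b)) ^ 0)
2. [absorb_and →] ((~ (~ 0)) & ((~ (~ 0)) | b))  →  (~ (~ 0));  E = ((~ (~ 0)) ^ 0)
3. [xor_false →] ((~ (~ 0)) ^ 0)  →  (~ (~ 0));  cost 3 ≤ 3, done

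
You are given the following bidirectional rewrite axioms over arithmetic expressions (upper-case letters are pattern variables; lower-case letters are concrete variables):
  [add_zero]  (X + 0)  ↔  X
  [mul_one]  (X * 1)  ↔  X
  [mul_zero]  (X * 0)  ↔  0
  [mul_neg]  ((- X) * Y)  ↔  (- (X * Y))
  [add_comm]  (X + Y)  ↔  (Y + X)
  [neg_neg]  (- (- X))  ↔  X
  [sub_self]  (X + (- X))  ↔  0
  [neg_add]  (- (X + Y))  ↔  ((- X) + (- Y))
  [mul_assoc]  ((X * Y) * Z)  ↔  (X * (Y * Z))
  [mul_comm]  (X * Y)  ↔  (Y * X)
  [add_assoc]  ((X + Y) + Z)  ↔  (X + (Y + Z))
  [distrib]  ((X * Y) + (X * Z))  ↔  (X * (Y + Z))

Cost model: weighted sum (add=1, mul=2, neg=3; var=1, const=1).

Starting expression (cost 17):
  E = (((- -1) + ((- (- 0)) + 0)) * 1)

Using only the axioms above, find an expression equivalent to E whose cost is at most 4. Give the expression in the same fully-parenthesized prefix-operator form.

(1) (- (- 0))  =[neg_neg →]=  0    ⊢ (((- -1) + (0 + 0)) * 1)
(2) (0 + 0)  =[add_zero →]=  0    ⊢ (((- -1) + 0) * 1)
(3) ((- -1) + 0)  =[add_zero →]=  (- -1)    ⊢ ((- -1) * 1)
(4) ((- -1) * 1)  =[mul_one →]=  (- -1)    ⊢ cost 4, within 4

(- -1)   [cost 4]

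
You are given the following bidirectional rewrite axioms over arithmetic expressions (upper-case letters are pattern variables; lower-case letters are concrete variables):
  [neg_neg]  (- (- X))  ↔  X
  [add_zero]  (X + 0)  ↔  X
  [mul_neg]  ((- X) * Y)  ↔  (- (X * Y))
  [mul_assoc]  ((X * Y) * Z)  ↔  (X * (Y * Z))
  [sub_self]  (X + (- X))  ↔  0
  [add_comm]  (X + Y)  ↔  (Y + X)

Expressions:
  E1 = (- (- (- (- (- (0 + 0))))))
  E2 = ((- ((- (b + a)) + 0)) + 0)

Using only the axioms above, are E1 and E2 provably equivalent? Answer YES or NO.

NO

All listed rules preserve value, hence provable equivalence implies equal values everywhere; look for a separating assignment.
a=0, b=1 gives E1 ↦ 0, E2 ↦ 1; values differ ⇒ not provably equivalent.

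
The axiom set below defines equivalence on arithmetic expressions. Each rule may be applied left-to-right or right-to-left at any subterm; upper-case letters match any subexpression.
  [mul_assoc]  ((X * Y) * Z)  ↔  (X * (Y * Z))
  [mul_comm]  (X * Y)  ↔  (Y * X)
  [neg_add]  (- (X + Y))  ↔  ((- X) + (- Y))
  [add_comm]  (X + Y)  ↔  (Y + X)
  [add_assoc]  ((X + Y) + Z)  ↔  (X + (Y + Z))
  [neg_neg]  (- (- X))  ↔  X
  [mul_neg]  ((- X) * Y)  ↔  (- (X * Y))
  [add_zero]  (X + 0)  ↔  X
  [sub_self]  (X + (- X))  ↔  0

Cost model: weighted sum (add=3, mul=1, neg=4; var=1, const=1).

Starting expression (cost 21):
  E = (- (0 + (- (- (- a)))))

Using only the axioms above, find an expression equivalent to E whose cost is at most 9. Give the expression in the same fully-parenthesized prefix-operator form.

(1) (- (- a))  =[neg_neg →]=  a    ⊢ (- (0 + (- a)))
(2) (0 + (- a))  =[add_comm →]=  ((- a) + 0)    ⊢ (- ((- a) + 0))
(3) ((- a) + 0)  =[add_zero →]=  (- a)    ⊢ cost 9, within 9

(- (- a))   [cost 9]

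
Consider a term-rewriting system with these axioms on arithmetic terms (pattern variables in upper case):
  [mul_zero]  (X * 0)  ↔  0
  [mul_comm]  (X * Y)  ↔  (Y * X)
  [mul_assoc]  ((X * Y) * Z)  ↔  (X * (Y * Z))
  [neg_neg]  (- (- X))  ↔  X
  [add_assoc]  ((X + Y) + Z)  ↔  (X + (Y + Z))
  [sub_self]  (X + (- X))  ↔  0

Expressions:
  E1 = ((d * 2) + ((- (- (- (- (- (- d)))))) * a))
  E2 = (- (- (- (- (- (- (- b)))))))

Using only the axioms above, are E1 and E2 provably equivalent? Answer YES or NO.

NO

Every axiom is a valid identity, so a rewrite proof would force E1 and E2 to agree under every assignment.
At a=0, b=0, d=1: E1 = 2 but E2 = 0; they differ, so no derivation exists.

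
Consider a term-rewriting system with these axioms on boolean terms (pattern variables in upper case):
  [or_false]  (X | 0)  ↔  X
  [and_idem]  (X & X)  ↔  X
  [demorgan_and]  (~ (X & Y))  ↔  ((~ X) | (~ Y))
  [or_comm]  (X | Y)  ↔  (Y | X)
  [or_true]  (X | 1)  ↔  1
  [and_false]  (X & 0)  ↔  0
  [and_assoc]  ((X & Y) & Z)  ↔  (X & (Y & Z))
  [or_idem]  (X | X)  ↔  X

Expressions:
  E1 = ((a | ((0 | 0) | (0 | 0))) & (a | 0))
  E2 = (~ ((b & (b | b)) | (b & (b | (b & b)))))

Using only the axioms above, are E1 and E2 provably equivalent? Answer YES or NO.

All listed rules preserve value, hence provable equivalence implies equal values everywhere; look for a separating assignment.
a=0, b=0 gives E1 ↦ 0, E2 ↦ 1; values differ ⇒ not provably equivalent.

NO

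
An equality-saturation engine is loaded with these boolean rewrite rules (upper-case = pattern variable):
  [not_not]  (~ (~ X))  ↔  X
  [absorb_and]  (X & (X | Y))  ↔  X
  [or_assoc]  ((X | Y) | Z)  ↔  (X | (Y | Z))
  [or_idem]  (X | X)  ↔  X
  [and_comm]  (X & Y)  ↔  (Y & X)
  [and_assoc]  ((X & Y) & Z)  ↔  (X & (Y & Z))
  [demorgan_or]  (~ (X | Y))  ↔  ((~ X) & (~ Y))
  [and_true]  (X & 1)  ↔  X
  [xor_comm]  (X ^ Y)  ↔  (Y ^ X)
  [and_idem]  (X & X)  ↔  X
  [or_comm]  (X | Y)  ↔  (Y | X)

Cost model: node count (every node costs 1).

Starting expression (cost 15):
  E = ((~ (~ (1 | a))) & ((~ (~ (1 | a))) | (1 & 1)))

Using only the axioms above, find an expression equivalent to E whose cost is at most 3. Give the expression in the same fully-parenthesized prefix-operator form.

(1 | a)   [cost 3]

1. [and_true →] (1 & 1)  →  1;  E = ((~ (~ (1 | a))) & ((~ (~ (1 | a))) | 1))
2. [absorb_and →] ((~ (~ (1 | a))) & ((~ (~ (1 | a))) | 1))  →  (~ (~ (1 | a)))
3. [not_not →] (~ (~ (1 | a)))  →  (1 | a);  cost 3 ≤ 3, done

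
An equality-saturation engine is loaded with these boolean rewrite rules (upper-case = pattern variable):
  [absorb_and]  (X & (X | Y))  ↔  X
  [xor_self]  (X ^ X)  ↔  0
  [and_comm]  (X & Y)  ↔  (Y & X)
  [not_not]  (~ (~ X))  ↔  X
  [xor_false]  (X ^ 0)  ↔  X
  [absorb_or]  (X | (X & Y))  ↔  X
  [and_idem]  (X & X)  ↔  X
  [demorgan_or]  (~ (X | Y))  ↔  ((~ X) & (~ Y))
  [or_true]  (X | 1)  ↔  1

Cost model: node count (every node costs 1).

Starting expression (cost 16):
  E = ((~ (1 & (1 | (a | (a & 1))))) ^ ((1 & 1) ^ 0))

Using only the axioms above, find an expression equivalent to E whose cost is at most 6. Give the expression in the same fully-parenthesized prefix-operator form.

((~ 1) ^ (1 ^ 0))   [cost 6]

(1) (a | (a & 1))  =[absorb_or →]=  a    ⊢ ((~ (1 & (1 | a))) ^ ((1 & 1) ^ 0))
(2) (1 & 1)  =[and_idem →]=  1    ⊢ ((~ (1 & (1 | a))) ^ (1 ^ 0))
(3) (1 & (1 | a))  =[absorb_and →]=  1    ⊢ cost 6, within 6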